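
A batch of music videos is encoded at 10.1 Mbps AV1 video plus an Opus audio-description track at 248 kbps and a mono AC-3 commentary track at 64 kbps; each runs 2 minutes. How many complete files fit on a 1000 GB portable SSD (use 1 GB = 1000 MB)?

2 min = 120 s
Audio total: 248 + 64 = 312 kbps = 0.312 Mbps.
Total bitrate: 10.412 Mbps.
Per item: 10.412 Mbps × 120 s = 1,249 Mb = 156.2 MB.
Capacity: 1000 GB = 8,000,000 Mb; 6402.87 items → 6402 complete.

6402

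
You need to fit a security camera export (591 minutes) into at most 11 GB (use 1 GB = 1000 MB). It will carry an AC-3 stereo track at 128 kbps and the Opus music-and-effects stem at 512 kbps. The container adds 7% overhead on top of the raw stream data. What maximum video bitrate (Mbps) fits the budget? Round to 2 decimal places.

1.68 Mbps

Budget: 11 GB = 88000.0 Mb.
Stream payload after overhead: 88000.0 / 1.07 = 82243.0 Mb.
591 min = 35460 s
Total bitrate budget: 82243.0 Mb / 35460 s = 2.319 Mbps.
Audio total: 128 + 512 = 640 kbps = 0.640 Mbps.
Video: 2.319 − 0.640 = 1.679 Mbps.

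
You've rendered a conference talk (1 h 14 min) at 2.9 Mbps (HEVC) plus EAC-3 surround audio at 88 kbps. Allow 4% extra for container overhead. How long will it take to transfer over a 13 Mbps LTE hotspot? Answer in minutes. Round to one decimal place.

17.7 minutes

1 h 14 min = 74 min = 4440 s
Audio: 88 kbps = 0.088 Mbps.
Total bitrate: 2.988 Mbps.
File: 2.988 Mbps × 4440 s = 13266.7 Mb.
With 4% container overhead: ×1.04. → 13797.4 Mb.
At 13 Mbps: 13797.4 / 13 = 1061.3 s ≈ 17.7 minutes.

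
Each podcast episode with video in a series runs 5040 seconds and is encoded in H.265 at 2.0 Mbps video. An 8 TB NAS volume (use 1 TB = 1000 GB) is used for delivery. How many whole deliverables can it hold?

6349

Per item: 2.000 Mbps × 5040 s = 10,080 Mb = 1,260 MB.
Capacity: 8 TB = 64,000,000 Mb; 6349.21 items → 6349 complete.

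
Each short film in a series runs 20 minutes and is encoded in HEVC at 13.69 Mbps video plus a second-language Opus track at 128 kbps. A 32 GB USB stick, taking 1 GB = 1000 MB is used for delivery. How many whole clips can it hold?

20 min = 1200 s
Audio: 128 kbps = 0.128 Mbps.
Total bitrate: 13.818 Mbps.
Per item: 13.818 Mbps × 1200 s = 16,582 Mb = 2,073 MB.
Capacity: 32 GB = 256,000 Mb; 15.44 items → 15 complete.

15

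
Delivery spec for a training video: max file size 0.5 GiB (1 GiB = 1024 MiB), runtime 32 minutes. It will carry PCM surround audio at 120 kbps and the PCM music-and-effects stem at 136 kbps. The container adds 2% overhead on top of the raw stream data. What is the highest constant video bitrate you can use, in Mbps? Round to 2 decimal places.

Budget: 0.5 GiB = 4295.0 Mb.
Stream payload after overhead: 4295.0 / 1.02 = 4210.8 Mb.
32 min = 1920 s
Total bitrate budget: 4210.8 Mb / 1920 s = 2.193 Mbps.
Audio total: 120 + 136 = 256 kbps = 0.256 Mbps.
Video: 2.193 − 0.256 = 1.937 Mbps.

1.94 Mbps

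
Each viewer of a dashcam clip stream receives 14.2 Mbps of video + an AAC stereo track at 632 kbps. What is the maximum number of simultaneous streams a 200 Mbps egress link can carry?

13

Audio: 632 kbps = 0.632 Mbps.
Per-viewer media rate: 14.832 Mbps.
200 Mbps = 200.0 Mbps; 200.0 / 14.832 = 13.48 → 13 viewers.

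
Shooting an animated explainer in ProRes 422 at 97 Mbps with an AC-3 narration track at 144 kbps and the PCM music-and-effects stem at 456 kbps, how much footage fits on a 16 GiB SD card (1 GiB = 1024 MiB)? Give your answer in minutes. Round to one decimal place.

23.5 minutes

Audio total: 144 + 456 = 600 kbps = 0.600 Mbps.
Total bitrate: 97 + 0.600 = 97.600 Mbps.
Capacity: 16 GiB = 137,439 Mb.
Recording time: 137,439 / 97.600 = 1,408 s ≈ 23.5 minutes.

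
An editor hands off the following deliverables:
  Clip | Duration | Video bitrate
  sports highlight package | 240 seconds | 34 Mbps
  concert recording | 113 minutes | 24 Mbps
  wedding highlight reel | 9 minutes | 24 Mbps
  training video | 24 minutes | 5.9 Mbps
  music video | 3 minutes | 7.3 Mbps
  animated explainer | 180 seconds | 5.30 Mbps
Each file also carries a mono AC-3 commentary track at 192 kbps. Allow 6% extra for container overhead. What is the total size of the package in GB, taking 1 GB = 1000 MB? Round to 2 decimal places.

Audio: 192 kbps = 0.192 Mbps.
sports highlight package: 34.192 Mbps × 240 s × 1.06 = 8698.4 Mb
concert recording: 24.192 Mbps × 6780 s × 1.06 = 173863.1 Mb
wedding highlight reel: 24.192 Mbps × 540 s × 1.06 = 13847.5 Mb
training video: 6.092 Mbps × 1440 s × 1.06 = 9298.8 Mb
music video: 7.492 Mbps × 180 s × 1.06 = 1429.5 Mb
animated explainer: 5.492 Mbps × 180 s × 1.06 = 1047.9 Mb
Total: 208185.2 Mb = 26023.1 MB.
= 26.02 GB.

26.02 GB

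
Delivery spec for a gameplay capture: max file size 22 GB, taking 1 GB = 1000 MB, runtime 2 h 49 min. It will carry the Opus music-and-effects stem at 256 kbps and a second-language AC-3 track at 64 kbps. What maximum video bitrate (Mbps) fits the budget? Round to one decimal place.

17.0 Mbps

Budget: 22 GB = 176000.0 Mb.
2 h 49 min = 169 min = 10140 s
Total bitrate budget: 176000.0 Mb / 10140 s = 17.357 Mbps.
Audio total: 256 + 64 = 320 kbps = 0.320 Mbps.
Video: 17.357 − 0.320 = 17.037 Mbps.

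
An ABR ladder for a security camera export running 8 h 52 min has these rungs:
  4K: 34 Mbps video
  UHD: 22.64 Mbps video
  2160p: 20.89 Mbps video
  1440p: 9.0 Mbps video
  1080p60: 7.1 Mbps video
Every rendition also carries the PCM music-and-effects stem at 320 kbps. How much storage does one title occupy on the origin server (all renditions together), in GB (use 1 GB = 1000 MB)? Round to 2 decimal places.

379.97 GB

8 h 52 min = 532 min = 31920 s
Audio: 320 kbps = 0.320 Mbps.
Sum of rendition bitrates: (34+0.320) + (22.64+0.320) + (20.89+0.320) + (9.0+0.320) + (7.1+0.320) = 95.230 Mbps.
× 31920 s = 3,039,742 Mb = 379,968 MB = 380.0 GB.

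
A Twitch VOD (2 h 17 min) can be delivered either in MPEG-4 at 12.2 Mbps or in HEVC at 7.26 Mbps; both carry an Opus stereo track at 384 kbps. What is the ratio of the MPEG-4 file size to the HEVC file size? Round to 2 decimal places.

2 h 17 min = 137 min = 8220 s
Audio: 384 kbps = 0.384 Mbps.
MPEG-4: 12.584 Mbps × 8220 s = 103440.5 Mb = 12.042 GiB.
HEVC: 7.644 Mbps × 8220 s = 62833.7 Mb = 7.315 GiB.
Ratio: 12.042 / 7.315 = 1.646.

1.65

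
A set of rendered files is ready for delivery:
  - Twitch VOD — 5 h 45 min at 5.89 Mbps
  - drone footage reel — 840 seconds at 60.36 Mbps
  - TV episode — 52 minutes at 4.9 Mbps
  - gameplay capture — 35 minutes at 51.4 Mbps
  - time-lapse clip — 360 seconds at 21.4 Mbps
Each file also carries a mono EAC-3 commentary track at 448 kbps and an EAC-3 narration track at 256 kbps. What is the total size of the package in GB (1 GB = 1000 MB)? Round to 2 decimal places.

40.33 GB

Audio total: 448 + 256 = 704 kbps = 0.704 Mbps.
Twitch VOD: 6.594 Mbps × 20700 s = 136495.8 Mb
drone footage reel: 61.064 Mbps × 840 s = 51293.8 Mb
TV episode: 5.604 Mbps × 3120 s = 17484.5 Mb
gameplay capture: 52.104 Mbps × 2100 s = 109418.4 Mb
time-lapse clip: 22.104 Mbps × 360 s = 7957.4 Mb
Total: 322649.9 Mb = 40331.2 MB.
= 40.33 GB.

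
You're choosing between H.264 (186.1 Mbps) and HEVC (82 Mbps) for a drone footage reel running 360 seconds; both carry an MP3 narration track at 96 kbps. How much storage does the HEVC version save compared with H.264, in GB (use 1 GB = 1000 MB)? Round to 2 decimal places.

Audio: 96 kbps = 0.096 Mbps.
H.264: 186.196 Mbps × 360 s = 67030.6 Mb = 8.379 GB.
HEVC: 82.096 Mbps × 360 s = 29554.6 Mb = 3.694 GB.
Saving: 8.379 − 3.694 = 4.684 GB.

4.68 GB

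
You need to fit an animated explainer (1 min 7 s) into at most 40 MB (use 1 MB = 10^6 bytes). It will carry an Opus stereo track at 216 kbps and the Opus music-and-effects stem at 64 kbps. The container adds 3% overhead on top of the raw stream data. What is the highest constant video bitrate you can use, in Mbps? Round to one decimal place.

4.4 Mbps

Budget: 40 MB = 320.0 Mb.
Stream payload after overhead: 320.0 / 1.03 = 310.7 Mb.
1 min 7 s = 67 s
Total bitrate budget: 310.7 Mb / 67 s = 4.637 Mbps.
Audio total: 216 + 64 = 280 kbps = 0.280 Mbps.
Video: 4.637 − 0.280 = 4.357 Mbps.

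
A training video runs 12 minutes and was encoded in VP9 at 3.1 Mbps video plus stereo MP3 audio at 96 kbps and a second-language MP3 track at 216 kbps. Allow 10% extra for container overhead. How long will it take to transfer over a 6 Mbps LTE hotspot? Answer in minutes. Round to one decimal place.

7.5 minutes

12 min = 720 s
Audio total: 96 + 216 = 312 kbps = 0.312 Mbps.
Total bitrate: 3.412 Mbps.
File: 3.412 Mbps × 720 s = 2456.6 Mb.
With 10% container overhead: ×1.10. → 2702.3 Mb.
At 6 Mbps: 2702.3 / 6 = 450.4 s ≈ 7.51 minutes.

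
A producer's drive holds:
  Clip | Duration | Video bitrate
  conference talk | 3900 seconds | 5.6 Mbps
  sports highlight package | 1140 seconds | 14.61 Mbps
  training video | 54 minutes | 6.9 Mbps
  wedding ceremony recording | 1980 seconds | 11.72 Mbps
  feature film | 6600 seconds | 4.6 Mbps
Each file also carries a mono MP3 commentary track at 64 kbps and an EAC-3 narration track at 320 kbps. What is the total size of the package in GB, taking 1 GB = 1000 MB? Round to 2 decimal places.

Audio total: 64 + 320 = 384 kbps = 0.384 Mbps.
conference talk: 5.984 Mbps × 3900 s = 23337.6 Mb
sports highlight package: 14.994 Mbps × 1140 s = 17093.2 Mb
training video: 7.284 Mbps × 3240 s = 23600.2 Mb
wedding ceremony recording: 12.104 Mbps × 1980 s = 23965.9 Mb
feature film: 4.984 Mbps × 6600 s = 32894.4 Mb
Total: 120891.2 Mb = 15111.4 MB.
= 15.11 GB.

15.11 GB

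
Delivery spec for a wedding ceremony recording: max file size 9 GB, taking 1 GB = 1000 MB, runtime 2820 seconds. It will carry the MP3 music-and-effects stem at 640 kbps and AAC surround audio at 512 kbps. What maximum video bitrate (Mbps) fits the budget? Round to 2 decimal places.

24.38 Mbps

Budget: 9 GB = 72000.0 Mb.
Total bitrate budget: 72000.0 Mb / 2820 s = 25.532 Mbps.
Audio total: 640 + 512 = 1152 kbps = 1.152 Mbps.
Video: 25.532 − 1.152 = 24.380 Mbps.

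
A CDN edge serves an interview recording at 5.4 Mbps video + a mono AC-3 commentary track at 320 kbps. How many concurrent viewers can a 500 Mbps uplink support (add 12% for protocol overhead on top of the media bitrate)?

Audio: 320 kbps = 0.320 Mbps.
Per-viewer media rate: 5.720 Mbps.
On the wire with 12% overhead: 6.406 Mbps.
500 Mbps = 500.0 Mbps; 500.0 / 6.406 = 78.05 → 78 viewers.

78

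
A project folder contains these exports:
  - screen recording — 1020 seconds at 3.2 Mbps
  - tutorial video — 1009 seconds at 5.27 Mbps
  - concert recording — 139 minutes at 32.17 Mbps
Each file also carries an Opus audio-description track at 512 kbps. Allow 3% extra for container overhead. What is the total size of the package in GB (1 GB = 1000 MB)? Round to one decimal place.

36.3 GB

Audio: 512 kbps = 0.512 Mbps.
screen recording: 3.712 Mbps × 1020 s × 1.03 = 3899.8 Mb
tutorial video: 5.782 Mbps × 1009 s × 1.03 = 6009.1 Mb
concert recording: 32.682 Mbps × 8340 s × 1.03 = 280744.9 Mb
Total: 290653.8 Mb = 36331.7 MB.
= 36.33 GB.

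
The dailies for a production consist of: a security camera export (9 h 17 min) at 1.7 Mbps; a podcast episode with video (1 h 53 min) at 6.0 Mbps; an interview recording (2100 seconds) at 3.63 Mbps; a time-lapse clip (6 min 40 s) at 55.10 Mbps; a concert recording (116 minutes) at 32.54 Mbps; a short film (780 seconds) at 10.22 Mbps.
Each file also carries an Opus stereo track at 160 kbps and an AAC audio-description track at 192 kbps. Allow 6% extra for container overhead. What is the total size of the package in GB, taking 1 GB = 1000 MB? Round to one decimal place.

50.3 GB

Audio total: 160 + 192 = 352 kbps = 0.352 Mbps.
security camera export: 2.052 Mbps × 33420 s × 1.06 = 72692.5 Mb
podcast episode with video: 6.352 Mbps × 6780 s × 1.06 = 45650.6 Mb
interview recording: 3.982 Mbps × 2100 s × 1.06 = 8863.9 Mb
time-lapse clip: 55.452 Mbps × 400 s × 1.06 = 23511.6 Mb
concert recording: 32.892 Mbps × 6960 s × 1.06 = 242664.0 Mb
short film: 10.572 Mbps × 780 s × 1.06 = 8740.9 Mb
Total: 402123.6 Mb = 50265.4 MB.
= 50.27 GB.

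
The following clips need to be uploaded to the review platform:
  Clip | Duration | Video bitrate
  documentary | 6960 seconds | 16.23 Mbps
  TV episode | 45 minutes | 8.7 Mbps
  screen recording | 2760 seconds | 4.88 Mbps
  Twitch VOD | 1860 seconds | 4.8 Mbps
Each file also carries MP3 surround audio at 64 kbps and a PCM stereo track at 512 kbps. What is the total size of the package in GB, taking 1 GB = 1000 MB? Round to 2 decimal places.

20.88 GB

Audio total: 64 + 512 = 576 kbps = 0.576 Mbps.
documentary: 16.806 Mbps × 6960 s = 116969.8 Mb
TV episode: 9.276 Mbps × 2700 s = 25045.2 Mb
screen recording: 5.456 Mbps × 2760 s = 15058.6 Mb
Twitch VOD: 5.376 Mbps × 1860 s = 9999.4 Mb
Total: 167072.9 Mb = 20884.1 MB.
= 20.88 GB.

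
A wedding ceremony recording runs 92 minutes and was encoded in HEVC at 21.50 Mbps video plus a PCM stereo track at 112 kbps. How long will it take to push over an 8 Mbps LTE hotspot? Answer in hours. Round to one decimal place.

4.1 hours

92 min = 5520 s
Audio: 112 kbps = 0.112 Mbps.
Total bitrate: 21.612 Mbps.
File: 21.612 Mbps × 5520 s = 119298.2 Mb.
At 8 Mbps: 119298.2 / 8 = 14912.3 s ≈ 4.14 hours.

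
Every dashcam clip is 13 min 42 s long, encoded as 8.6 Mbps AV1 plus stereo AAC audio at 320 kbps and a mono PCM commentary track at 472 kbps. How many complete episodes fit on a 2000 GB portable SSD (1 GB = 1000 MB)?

13 min 42 s = 822 s
Audio total: 320 + 472 = 792 kbps = 0.792 Mbps.
Total bitrate: 9.392 Mbps.
Per item: 9.392 Mbps × 822 s = 7,720 Mb = 965.0 MB.
Capacity: 2000 GB = 16,000,000 Mb; 2072.48 items → 2072 complete.

2072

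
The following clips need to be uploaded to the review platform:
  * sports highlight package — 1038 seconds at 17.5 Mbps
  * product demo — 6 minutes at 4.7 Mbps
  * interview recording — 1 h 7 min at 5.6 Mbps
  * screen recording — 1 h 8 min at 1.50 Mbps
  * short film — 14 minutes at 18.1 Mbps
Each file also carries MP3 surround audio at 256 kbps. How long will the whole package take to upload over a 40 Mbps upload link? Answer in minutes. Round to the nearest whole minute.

Audio: 256 kbps = 0.256 Mbps.
sports highlight package: 17.756 Mbps × 1038 s = 18430.7 Mb
product demo: 4.956 Mbps × 360 s = 1784.2 Mb
interview recording: 5.856 Mbps × 4020 s = 23541.1 Mb
screen recording: 1.756 Mbps × 4080 s = 7164.5 Mb
short film: 18.356 Mbps × 840 s = 15419.0 Mb
Total: 66339.5 Mb = 8292.4 MB.
At 40 Mbps: 66339.5 / 40 = 1658 s ≈ 27.6 minutes.

28 minutes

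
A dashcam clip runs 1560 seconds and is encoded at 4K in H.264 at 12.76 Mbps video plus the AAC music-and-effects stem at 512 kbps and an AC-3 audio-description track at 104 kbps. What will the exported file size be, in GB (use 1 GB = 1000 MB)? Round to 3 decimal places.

2.608 GB

Audio total: 512 + 104 = 616 kbps = 0.616 Mbps.
Total bitrate: 12.76 + 0.616 = 13.376 Mbps.
Stream data: 13.376 Mbps × 1560 s = 20866.6 Mb.
20,867 Mb ÷ 8 = 2,608 MB → 2.608 GB.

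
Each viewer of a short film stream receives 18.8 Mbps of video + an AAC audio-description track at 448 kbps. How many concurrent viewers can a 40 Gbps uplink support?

Audio: 448 kbps = 0.448 Mbps.
Per-viewer media rate: 19.248 Mbps.
40 Gbps = 40,000 Mbps; 40,000 / 19.248 = 2078.14 → 2078 viewers.

2078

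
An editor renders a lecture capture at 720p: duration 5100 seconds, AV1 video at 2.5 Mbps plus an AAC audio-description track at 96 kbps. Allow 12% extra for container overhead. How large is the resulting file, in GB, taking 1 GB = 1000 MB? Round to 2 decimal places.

Audio: 96 kbps = 0.096 Mbps.
Total bitrate: 2.5 + 0.096 = 2.596 Mbps.
Stream data: 2.596 Mbps × 5100 s = 13239.6 Mb.
With 12% container overhead: ×1.12.
14,828 Mb ÷ 8 = 1,854 MB → 1.854 GB.

1.85 GB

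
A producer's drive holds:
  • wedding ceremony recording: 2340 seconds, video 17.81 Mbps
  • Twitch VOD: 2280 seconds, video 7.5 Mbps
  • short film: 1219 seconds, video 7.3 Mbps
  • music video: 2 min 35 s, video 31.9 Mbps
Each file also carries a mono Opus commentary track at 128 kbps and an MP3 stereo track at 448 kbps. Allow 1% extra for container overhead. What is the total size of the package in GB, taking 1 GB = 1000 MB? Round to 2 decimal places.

Audio total: 128 + 448 = 576 kbps = 0.576 Mbps.
wedding ceremony recording: 18.386 Mbps × 2340 s × 1.01 = 43453.5 Mb
Twitch VOD: 8.076 Mbps × 2280 s × 1.01 = 18597.4 Mb
short film: 7.876 Mbps × 1219 s × 1.01 = 9696.9 Mb
music video: 32.476 Mbps × 155 s × 1.01 = 5084.1 Mb
Total: 76831.9 Mb = 9604.0 MB.
= 9.604 GB.

9.60 GB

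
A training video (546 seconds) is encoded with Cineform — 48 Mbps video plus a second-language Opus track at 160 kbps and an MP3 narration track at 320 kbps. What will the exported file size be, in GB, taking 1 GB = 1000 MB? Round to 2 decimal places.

Audio total: 160 + 320 = 480 kbps = 0.480 Mbps.
Total bitrate: 48 + 0.480 = 48.480 Mbps.
Stream data: 48.480 Mbps × 546 s = 26470.1 Mb.
26,470 Mb ÷ 8 = 3,309 MB → 3.309 GB.

3.31 GB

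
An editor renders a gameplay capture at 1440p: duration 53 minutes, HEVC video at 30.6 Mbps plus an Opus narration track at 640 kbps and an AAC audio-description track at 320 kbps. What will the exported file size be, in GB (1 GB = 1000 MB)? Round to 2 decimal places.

12.55 GB

53 min = 3180 s
Audio total: 640 + 320 = 960 kbps = 0.960 Mbps.
Total bitrate: 30.6 + 0.960 = 31.560 Mbps.
Stream data: 31.560 Mbps × 3180 s = 100360.8 Mb.
100,361 Mb ÷ 8 = 12,545 MB → 12.55 GB.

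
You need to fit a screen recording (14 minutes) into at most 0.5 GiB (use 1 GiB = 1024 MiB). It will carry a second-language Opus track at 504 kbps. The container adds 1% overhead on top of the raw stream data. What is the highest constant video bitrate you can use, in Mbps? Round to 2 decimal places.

4.56 Mbps

Budget: 0.5 GiB = 4295.0 Mb.
Stream payload after overhead: 4295.0 / 1.01 = 4252.4 Mb.
14 min = 840 s
Total bitrate budget: 4252.4 Mb / 840 s = 5.062 Mbps.
Audio: 504 kbps = 0.504 Mbps.
Video: 5.062 − 0.504 = 4.558 Mbps.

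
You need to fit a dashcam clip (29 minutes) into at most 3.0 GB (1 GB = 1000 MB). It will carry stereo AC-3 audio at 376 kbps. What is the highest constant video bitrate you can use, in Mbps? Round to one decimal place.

Budget: 3.0 GB = 24000.0 Mb.
29 min = 1740 s
Total bitrate budget: 24000.0 Mb / 1740 s = 13.793 Mbps.
Audio: 376 kbps = 0.376 Mbps.
Video: 13.793 − 0.376 = 13.417 Mbps.

13.4 Mbps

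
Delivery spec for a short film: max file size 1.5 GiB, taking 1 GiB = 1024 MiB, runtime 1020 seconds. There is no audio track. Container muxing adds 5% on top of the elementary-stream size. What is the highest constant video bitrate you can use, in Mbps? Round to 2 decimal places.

Budget: 1.5 GiB = 12884.9 Mb.
Stream payload after overhead: 12884.9 / 1.05 = 12271.3 Mb.
Total bitrate budget: 12271.3 Mb / 1020 s = 12.031 Mbps.

12.03 Mbps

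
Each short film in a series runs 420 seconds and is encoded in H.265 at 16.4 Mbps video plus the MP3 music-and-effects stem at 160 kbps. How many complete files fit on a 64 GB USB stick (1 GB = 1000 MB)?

73

Audio: 160 kbps = 0.160 Mbps.
Total bitrate: 16.560 Mbps.
Per item: 16.560 Mbps × 420 s = 6,955 Mb = 869.4 MB.
Capacity: 64 GB = 512,000 Mb; 73.61 items → 73 complete.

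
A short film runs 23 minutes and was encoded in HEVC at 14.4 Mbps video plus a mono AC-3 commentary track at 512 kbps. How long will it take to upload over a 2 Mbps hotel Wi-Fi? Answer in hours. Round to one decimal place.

23 min = 1380 s
Audio: 512 kbps = 0.512 Mbps.
Total bitrate: 14.912 Mbps.
File: 14.912 Mbps × 1380 s = 20578.6 Mb.
At 2 Mbps: 20578.6 / 2 = 10289.3 s ≈ 2.86 hours.

2.9 hours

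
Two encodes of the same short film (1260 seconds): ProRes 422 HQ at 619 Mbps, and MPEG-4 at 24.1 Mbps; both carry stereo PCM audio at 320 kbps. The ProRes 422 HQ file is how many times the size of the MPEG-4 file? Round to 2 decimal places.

Audio: 320 kbps = 0.320 Mbps.
ProRes 422 HQ: 619.320 Mbps × 1260 s = 780343.2 Mb = 90.844 GiB.
MPEG-4: 24.420 Mbps × 1260 s = 30769.2 Mb = 3.582 GiB.
Ratio: 90.844 / 3.582 = 25.361.

25.36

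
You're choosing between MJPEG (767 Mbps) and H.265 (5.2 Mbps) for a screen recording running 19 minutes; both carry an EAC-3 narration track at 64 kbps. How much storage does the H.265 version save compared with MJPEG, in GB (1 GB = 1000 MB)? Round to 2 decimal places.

19 min = 1140 s
Audio: 64 kbps = 0.064 Mbps.
MJPEG: 767.064 Mbps × 1140 s = 874453.0 Mb = 109.307 GB.
H.265: 5.264 Mbps × 1140 s = 6001.0 Mb = 0.750 GB.
Saving: 109.307 − 0.750 = 108.556 GB.

108.56 GB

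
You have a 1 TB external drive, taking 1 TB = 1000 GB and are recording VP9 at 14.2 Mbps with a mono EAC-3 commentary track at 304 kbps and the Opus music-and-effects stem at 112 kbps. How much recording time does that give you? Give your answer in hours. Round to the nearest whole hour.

152 hours

Audio total: 304 + 112 = 416 kbps = 0.416 Mbps.
Total bitrate: 14.2 + 0.416 = 14.616 Mbps.
Capacity: 1 TB = 8,000,000 Mb.
Recording time: 8,000,000 / 14.616 = 547,345 s ≈ 152 hours.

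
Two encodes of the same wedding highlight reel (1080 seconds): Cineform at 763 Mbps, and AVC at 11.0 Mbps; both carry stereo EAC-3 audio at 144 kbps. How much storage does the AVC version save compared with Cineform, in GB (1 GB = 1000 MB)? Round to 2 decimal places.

Audio: 144 kbps = 0.144 Mbps.
Cineform: 763.144 Mbps × 1080 s = 824195.5 Mb = 103.024 GB.
AVC: 11.144 Mbps × 1080 s = 12035.5 Mb = 1.504 GB.
Saving: 103.024 − 1.504 = 101.520 GB.

101.52 GB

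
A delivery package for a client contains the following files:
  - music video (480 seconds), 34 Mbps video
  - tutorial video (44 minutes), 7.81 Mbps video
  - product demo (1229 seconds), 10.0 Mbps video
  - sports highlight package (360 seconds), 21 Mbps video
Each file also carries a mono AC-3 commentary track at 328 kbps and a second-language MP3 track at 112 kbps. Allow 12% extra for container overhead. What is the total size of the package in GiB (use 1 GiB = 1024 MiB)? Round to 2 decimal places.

Audio total: 328 + 112 = 440 kbps = 0.440 Mbps.
music video: 34.440 Mbps × 480 s × 1.12 = 18514.9 Mb
tutorial video: 8.250 Mbps × 2640 s × 1.12 = 24393.6 Mb
product demo: 10.440 Mbps × 1229 s × 1.12 = 14370.5 Mb
sports highlight package: 21.440 Mbps × 360 s × 1.12 = 8644.6 Mb
Total: 65923.6 Mb = 8240.5 MB.
= 7.675 GiB.

7.67 GiB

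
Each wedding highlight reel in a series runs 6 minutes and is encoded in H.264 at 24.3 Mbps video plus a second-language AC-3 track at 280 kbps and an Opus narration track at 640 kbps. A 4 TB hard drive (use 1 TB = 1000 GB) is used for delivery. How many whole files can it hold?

3524

6 min = 360 s
Audio total: 280 + 640 = 920 kbps = 0.920 Mbps.
Total bitrate: 25.220 Mbps.
Per item: 25.220 Mbps × 360 s = 9,079 Mb = 1,135 MB.
Capacity: 4 TB = 32,000,000 Mb; 3524.54 items → 3524 complete.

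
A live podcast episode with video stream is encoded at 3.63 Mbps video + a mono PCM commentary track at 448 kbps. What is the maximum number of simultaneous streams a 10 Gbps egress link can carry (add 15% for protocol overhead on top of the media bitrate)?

2132

Audio: 448 kbps = 0.448 Mbps.
Per-viewer media rate: 4.078 Mbps.
On the wire with 15% overhead: 4.690 Mbps.
10 Gbps = 10,000 Mbps; 10,000 / 4.690 = 2132.33 → 2132 viewers.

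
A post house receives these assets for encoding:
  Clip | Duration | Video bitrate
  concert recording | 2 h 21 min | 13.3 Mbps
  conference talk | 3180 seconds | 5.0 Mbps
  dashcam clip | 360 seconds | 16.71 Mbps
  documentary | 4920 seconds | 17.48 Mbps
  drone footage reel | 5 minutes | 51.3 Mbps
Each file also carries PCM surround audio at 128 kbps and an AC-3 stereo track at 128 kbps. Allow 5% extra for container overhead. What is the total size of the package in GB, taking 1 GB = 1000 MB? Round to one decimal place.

Audio total: 128 + 128 = 256 kbps = 0.256 Mbps.
concert recording: 13.556 Mbps × 8460 s × 1.05 = 120417.9 Mb
conference talk: 5.256 Mbps × 3180 s × 1.05 = 17549.8 Mb
dashcam clip: 16.966 Mbps × 360 s × 1.05 = 6413.1 Mb
documentary: 17.736 Mbps × 4920 s × 1.05 = 91624.2 Mb
drone footage reel: 51.556 Mbps × 300 s × 1.05 = 16240.1 Mb
Total: 252245.2 Mb = 31530.6 MB.
= 31.53 GB.

31.5 GB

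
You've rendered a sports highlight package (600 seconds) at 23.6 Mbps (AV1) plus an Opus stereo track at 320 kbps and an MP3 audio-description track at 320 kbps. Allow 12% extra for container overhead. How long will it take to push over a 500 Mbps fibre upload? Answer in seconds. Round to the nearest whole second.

33 seconds

Audio total: 320 + 320 = 640 kbps = 0.640 Mbps.
Total bitrate: 24.240 Mbps.
File: 24.240 Mbps × 600 s = 14544.0 Mb.
With 12% container overhead: ×1.12. → 16289.3 Mb.
At 500 Mbps: 16289.3 / 500 = 32.6 s ≈ 32.6 seconds.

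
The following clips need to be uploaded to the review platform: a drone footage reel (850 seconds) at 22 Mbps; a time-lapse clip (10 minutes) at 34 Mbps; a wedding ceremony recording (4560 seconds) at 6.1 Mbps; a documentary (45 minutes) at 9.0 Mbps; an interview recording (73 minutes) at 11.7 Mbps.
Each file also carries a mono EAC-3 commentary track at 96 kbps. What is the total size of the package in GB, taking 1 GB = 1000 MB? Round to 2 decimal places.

17.96 GB

Audio: 96 kbps = 0.096 Mbps.
drone footage reel: 22.096 Mbps × 850 s = 18781.6 Mb
time-lapse clip: 34.096 Mbps × 600 s = 20457.6 Mb
wedding ceremony recording: 6.196 Mbps × 4560 s = 28253.8 Mb
documentary: 9.096 Mbps × 2700 s = 24559.2 Mb
interview recording: 11.796 Mbps × 4380 s = 51666.5 Mb
Total: 143718.6 Mb = 17964.8 MB.
= 17.96 GB.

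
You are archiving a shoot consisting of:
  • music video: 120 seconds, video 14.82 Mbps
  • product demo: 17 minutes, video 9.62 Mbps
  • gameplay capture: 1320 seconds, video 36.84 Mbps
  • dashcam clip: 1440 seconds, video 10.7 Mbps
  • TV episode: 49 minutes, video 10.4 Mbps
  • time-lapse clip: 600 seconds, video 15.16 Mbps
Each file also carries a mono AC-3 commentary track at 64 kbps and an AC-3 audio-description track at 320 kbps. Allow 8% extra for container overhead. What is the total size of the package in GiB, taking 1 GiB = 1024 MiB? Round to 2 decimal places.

Audio total: 64 + 320 = 384 kbps = 0.384 Mbps.
music video: 15.204 Mbps × 120 s × 1.08 = 1970.4 Mb
product demo: 10.004 Mbps × 1020 s × 1.08 = 11020.4 Mb
gameplay capture: 37.224 Mbps × 1320 s × 1.08 = 53066.5 Mb
dashcam clip: 11.084 Mbps × 1440 s × 1.08 = 17237.8 Mb
TV episode: 10.784 Mbps × 2940 s × 1.08 = 34241.4 Mb
time-lapse clip: 15.544 Mbps × 600 s × 1.08 = 10072.5 Mb
Total: 127609.1 Mb = 15951.1 MB.
= 14.86 GiB.

14.86 GiB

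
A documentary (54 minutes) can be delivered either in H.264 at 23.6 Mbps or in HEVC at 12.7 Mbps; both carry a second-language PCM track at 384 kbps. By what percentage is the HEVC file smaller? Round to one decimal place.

54 min = 3240 s
Audio: 384 kbps = 0.384 Mbps.
H.264: 23.984 Mbps × 3240 s = 77708.2 Mb = 9.046 GiB.
HEVC: 13.084 Mbps × 3240 s = 42392.2 Mb = 4.935 GiB.
Reduction: (1 − 4.935/9.046) × 100 = 45.45%.

45.4%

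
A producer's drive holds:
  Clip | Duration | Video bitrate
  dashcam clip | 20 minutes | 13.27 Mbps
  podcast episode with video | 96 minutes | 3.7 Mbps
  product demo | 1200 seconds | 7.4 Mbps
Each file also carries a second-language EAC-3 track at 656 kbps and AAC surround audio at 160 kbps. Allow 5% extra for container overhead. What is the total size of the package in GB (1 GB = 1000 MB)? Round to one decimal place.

6.9 GB

Audio total: 656 + 160 = 816 kbps = 0.816 Mbps.
dashcam clip: 14.086 Mbps × 1200 s × 1.05 = 17748.4 Mb
podcast episode with video: 4.516 Mbps × 5760 s × 1.05 = 27312.8 Mb
product demo: 8.216 Mbps × 1200 s × 1.05 = 10352.2 Mb
Total: 55413.3 Mb = 6926.7 MB.
= 6.927 GB.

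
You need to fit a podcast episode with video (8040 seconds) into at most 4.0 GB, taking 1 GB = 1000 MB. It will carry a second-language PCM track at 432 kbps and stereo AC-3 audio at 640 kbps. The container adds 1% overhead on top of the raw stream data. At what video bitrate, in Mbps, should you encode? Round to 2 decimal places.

Budget: 4.0 GB = 32000.0 Mb.
Stream payload after overhead: 32000.0 / 1.01 = 31683.2 Mb.
Total bitrate budget: 31683.2 Mb / 8040 s = 3.941 Mbps.
Audio total: 432 + 640 = 1072 kbps = 1.072 Mbps.
Video: 3.941 − 1.072 = 2.869 Mbps.

2.87 Mbps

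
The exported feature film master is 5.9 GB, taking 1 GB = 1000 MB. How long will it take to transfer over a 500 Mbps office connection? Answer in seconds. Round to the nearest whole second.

94 seconds

File: 5.9 GB = 47200.0 Mb.
At 500 Mbps: 47200.0 / 500 = 94.4 s ≈ 94.4 seconds.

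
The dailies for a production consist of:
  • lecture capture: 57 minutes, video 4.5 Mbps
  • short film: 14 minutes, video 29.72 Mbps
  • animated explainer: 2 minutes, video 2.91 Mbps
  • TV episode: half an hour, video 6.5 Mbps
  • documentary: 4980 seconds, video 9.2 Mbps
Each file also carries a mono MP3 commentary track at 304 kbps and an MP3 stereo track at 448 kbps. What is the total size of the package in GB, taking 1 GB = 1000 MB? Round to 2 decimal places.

13.33 GB

Audio total: 304 + 448 = 752 kbps = 0.752 Mbps.
lecture capture: 5.252 Mbps × 3420 s = 17961.8 Mb
short film: 30.472 Mbps × 840 s = 25596.5 Mb
animated explainer: 3.662 Mbps × 120 s = 439.4 Mb
TV episode: 7.252 Mbps × 1800 s = 13053.6 Mb
documentary: 9.952 Mbps × 4980 s = 49561.0 Mb
Total: 106612.3 Mb = 13326.5 MB.
= 13.33 GB.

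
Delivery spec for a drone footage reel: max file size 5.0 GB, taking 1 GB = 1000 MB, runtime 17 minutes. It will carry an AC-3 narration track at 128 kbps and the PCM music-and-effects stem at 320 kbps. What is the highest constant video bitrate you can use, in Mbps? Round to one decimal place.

Budget: 5.0 GB = 40000.0 Mb.
17 min = 1020 s
Total bitrate budget: 40000.0 Mb / 1020 s = 39.216 Mbps.
Audio total: 128 + 320 = 448 kbps = 0.448 Mbps.
Video: 39.216 − 0.448 = 38.768 Mbps.

38.8 Mbps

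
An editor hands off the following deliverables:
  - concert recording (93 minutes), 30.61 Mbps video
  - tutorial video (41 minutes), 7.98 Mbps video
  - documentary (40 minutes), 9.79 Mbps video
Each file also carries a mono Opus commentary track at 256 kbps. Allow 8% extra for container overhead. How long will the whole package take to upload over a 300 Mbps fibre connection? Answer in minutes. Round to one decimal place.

13.0 minutes

Audio: 256 kbps = 0.256 Mbps.
concert recording: 30.866 Mbps × 5580 s × 1.08 = 186010.9 Mb
tutorial video: 8.236 Mbps × 2460 s × 1.08 = 21881.4 Mb
documentary: 10.046 Mbps × 2400 s × 1.08 = 26039.2 Mb
Total: 233931.5 Mb = 29241.4 MB.
At 300 Mbps: 233931.5 / 300 = 780 s ≈ 13 minutes.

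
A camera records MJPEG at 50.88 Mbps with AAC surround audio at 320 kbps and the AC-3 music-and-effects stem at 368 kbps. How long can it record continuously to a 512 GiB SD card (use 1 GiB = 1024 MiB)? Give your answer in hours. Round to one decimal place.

Audio total: 320 + 368 = 688 kbps = 0.688 Mbps.
Total bitrate: 50.88 + 0.688 = 51.568 Mbps.
Capacity: 512 GiB = 4,398,047 Mb.
Recording time: 4,398,047 / 51.568 = 85,286 s ≈ 23.7 hours.

23.7 hours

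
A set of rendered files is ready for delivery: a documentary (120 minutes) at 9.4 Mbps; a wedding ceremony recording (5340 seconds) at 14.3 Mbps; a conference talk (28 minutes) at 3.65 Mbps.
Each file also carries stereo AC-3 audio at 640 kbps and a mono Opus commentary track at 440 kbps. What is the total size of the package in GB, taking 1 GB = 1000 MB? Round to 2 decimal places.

Audio total: 640 + 440 = 1080 kbps = 1.080 Mbps.
documentary: 10.480 Mbps × 7200 s = 75456.0 Mb
wedding ceremony recording: 15.380 Mbps × 5340 s = 82129.2 Mb
conference talk: 4.730 Mbps × 1680 s = 7946.4 Mb
Total: 165531.6 Mb = 20691.5 MB.
= 20.69 GB.

20.69 GB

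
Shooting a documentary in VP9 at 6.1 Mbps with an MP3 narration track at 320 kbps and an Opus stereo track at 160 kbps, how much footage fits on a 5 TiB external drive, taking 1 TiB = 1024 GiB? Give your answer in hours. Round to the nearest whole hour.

Audio total: 320 + 160 = 480 kbps = 0.480 Mbps.
Total bitrate: 6.1 + 0.480 = 6.580 Mbps.
Capacity: 5 TiB = 43,980,465 Mb.
Recording time: 43,980,465 / 6.580 = 6,683,961 s ≈ 1,857 hours.

1857 hours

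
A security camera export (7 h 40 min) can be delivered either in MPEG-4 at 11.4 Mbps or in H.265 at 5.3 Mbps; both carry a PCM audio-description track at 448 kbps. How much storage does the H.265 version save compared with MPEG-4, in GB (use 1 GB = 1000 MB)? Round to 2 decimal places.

21.05 GB

7 h 40 min = 460 min = 27600 s
Audio: 448 kbps = 0.448 Mbps.
MPEG-4: 11.848 Mbps × 27600 s = 327004.8 Mb = 40.876 GB.
H.265: 5.748 Mbps × 27600 s = 158644.8 Mb = 19.831 GB.
Saving: 40.876 − 19.831 = 21.045 GB.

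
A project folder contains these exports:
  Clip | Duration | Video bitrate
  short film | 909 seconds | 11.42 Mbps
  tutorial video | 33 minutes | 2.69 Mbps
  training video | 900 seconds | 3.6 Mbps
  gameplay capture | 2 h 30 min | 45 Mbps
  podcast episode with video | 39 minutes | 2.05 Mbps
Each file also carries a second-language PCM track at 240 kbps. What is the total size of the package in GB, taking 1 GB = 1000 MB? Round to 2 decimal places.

Audio: 240 kbps = 0.240 Mbps.
short film: 11.660 Mbps × 909 s = 10598.9 Mb
tutorial video: 2.930 Mbps × 1980 s = 5801.4 Mb
training video: 3.840 Mbps × 900 s = 3456.0 Mb
gameplay capture: 45.240 Mbps × 9000 s = 407160.0 Mb
podcast episode with video: 2.290 Mbps × 2340 s = 5358.6 Mb
Total: 432374.9 Mb = 54046.9 MB.
= 54.05 GB.

54.05 GB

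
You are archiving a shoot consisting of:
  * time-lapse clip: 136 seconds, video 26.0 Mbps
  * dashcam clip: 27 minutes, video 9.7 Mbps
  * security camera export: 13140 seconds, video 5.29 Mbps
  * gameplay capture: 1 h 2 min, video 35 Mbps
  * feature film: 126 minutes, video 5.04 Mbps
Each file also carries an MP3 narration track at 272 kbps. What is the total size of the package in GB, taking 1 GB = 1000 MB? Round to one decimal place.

Audio: 272 kbps = 0.272 Mbps.
time-lapse clip: 26.272 Mbps × 136 s = 3573.0 Mb
dashcam clip: 9.972 Mbps × 1620 s = 16154.6 Mb
security camera export: 5.562 Mbps × 13140 s = 73084.7 Mb
gameplay capture: 35.272 Mbps × 3720 s = 131211.8 Mb
feature film: 5.312 Mbps × 7560 s = 40158.7 Mb
Total: 264182.9 Mb = 33022.9 MB.
= 33.02 GB.

33.0 GB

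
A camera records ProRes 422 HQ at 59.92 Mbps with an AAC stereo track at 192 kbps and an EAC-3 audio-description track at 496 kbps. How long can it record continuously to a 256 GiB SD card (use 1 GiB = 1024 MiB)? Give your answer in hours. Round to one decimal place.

Audio total: 192 + 496 = 688 kbps = 0.688 Mbps.
Total bitrate: 59.92 + 0.688 = 60.608 Mbps.
Capacity: 256 GiB = 2,199,023 Mb.
Recording time: 2,199,023 / 60.608 = 36,283 s ≈ 10.1 hours.

10.1 hours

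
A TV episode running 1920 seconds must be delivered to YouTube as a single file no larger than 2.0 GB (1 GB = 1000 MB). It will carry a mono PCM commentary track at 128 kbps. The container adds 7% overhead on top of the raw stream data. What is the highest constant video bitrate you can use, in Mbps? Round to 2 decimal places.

Budget: 2.0 GB = 16000.0 Mb.
Stream payload after overhead: 16000.0 / 1.07 = 14953.3 Mb.
Total bitrate budget: 14953.3 Mb / 1920 s = 7.788 Mbps.
Audio: 128 kbps = 0.128 Mbps.
Video: 7.788 − 0.128 = 7.660 Mbps.

7.66 Mbps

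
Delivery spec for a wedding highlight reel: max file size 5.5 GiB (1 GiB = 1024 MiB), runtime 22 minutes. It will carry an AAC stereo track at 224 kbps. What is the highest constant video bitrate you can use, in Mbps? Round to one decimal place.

35.6 Mbps

Budget: 5.5 GiB = 47244.6 Mb.
22 min = 1320 s
Total bitrate budget: 47244.6 Mb / 1320 s = 35.791 Mbps.
Audio: 224 kbps = 0.224 Mbps.
Video: 35.791 − 0.224 = 35.567 Mbps.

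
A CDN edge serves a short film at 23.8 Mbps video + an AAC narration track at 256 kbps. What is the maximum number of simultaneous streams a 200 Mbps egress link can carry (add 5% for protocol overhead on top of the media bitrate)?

7

Audio: 256 kbps = 0.256 Mbps.
Per-viewer media rate: 24.056 Mbps.
On the wire with 5% overhead: 25.259 Mbps.
200 Mbps = 200.0 Mbps; 200.0 / 25.259 = 7.92 → 7 viewers.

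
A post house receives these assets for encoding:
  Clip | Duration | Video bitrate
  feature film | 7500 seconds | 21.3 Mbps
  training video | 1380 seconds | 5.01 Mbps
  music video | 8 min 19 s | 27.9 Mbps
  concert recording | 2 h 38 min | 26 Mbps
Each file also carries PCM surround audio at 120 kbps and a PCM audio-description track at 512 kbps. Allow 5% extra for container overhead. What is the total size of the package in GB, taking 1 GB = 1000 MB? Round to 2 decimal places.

Audio total: 120 + 512 = 632 kbps = 0.632 Mbps.
feature film: 21.932 Mbps × 7500 s × 1.05 = 172714.5 Mb
training video: 5.642 Mbps × 1380 s × 1.05 = 8175.3 Mb
music video: 28.532 Mbps × 499 s × 1.05 = 14949.3 Mb
concert recording: 26.632 Mbps × 9480 s × 1.05 = 265094.9 Mb
Total: 460934.0 Mb = 57616.8 MB.
= 57.62 GB.

57.62 GB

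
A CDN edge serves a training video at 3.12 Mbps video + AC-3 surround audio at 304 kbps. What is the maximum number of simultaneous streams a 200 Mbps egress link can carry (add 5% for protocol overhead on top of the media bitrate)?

Audio: 304 kbps = 0.304 Mbps.
Per-viewer media rate: 3.424 Mbps.
On the wire with 5% overhead: 3.595 Mbps.
200 Mbps = 200.0 Mbps; 200.0 / 3.595 = 55.63 → 55 viewers.

55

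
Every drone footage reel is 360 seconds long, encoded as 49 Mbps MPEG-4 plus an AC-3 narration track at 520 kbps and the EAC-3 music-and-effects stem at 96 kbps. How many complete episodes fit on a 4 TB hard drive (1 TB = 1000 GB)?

1791

Audio total: 520 + 96 = 616 kbps = 0.616 Mbps.
Total bitrate: 49.616 Mbps.
Per item: 49.616 Mbps × 360 s = 17,862 Mb = 2,233 MB.
Capacity: 4 TB = 32,000,000 Mb; 1791.54 items → 1791 complete.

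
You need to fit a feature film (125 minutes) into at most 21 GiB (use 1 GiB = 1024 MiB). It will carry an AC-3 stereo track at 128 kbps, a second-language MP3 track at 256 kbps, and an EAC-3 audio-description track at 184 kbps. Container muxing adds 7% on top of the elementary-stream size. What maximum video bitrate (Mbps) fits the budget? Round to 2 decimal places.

21.91 Mbps

Budget: 21 GiB = 180388.6 Mb.
Stream payload after overhead: 180388.6 / 1.07 = 168587.5 Mb.
125 min = 7500 s
Total bitrate budget: 168587.5 Mb / 7500 s = 22.478 Mbps.
Audio total: 128 + 256 + 184 = 568 kbps = 0.568 Mbps.
Video: 22.478 − 0.568 = 21.910 Mbps.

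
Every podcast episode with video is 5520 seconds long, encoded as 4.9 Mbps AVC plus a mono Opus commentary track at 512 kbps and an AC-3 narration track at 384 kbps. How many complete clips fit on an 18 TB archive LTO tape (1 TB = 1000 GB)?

4500

Audio total: 512 + 384 = 896 kbps = 0.896 Mbps.
Total bitrate: 5.796 Mbps.
Per item: 5.796 Mbps × 5520 s = 31,994 Mb = 3,999 MB.
Capacity: 18 TB = 144,000,000 Mb; 4500.86 items → 4500 complete.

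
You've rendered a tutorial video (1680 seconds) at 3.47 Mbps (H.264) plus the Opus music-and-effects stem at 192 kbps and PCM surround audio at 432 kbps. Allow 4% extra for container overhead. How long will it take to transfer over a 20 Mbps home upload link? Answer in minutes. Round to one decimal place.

6.0 minutes

Audio total: 192 + 432 = 624 kbps = 0.624 Mbps.
Total bitrate: 4.094 Mbps.
File: 4.094 Mbps × 1680 s = 6877.9 Mb.
With 4% container overhead: ×1.04. → 7153.0 Mb.
At 20 Mbps: 7153.0 / 20 = 357.7 s ≈ 5.96 minutes.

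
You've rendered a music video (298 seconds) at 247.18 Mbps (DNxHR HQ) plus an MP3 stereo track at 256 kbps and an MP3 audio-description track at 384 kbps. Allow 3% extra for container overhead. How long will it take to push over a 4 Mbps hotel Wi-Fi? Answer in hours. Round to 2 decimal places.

Audio total: 256 + 384 = 640 kbps = 0.640 Mbps.
Total bitrate: 247.820 Mbps.
File: 247.820 Mbps × 298 s = 73850.4 Mb.
With 3% container overhead: ×1.03. → 76065.9 Mb.
At 4 Mbps: 76065.9 / 4 = 19016.5 s ≈ 5.28 hours.

5.28 hours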